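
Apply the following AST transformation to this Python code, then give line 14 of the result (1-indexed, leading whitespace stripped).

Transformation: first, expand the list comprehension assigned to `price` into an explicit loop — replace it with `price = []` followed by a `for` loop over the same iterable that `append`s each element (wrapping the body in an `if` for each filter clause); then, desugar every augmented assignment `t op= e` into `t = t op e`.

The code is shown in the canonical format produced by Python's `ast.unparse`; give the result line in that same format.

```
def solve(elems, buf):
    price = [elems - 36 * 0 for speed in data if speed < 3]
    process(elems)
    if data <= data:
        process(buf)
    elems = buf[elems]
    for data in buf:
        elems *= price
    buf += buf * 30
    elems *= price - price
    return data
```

return data

Transformed code:
def solve(elems, buf):
    price = []
    for speed in data:
        if speed < 3:
            price.append(elems - 36 * 0)
    process(elems)
    if data <= data:
        process(buf)
    elems = buf[elems]
    for data in buf:
        elems = elems * price
    buf = buf + buf * 30
    elems = elems * (price - price)
    return data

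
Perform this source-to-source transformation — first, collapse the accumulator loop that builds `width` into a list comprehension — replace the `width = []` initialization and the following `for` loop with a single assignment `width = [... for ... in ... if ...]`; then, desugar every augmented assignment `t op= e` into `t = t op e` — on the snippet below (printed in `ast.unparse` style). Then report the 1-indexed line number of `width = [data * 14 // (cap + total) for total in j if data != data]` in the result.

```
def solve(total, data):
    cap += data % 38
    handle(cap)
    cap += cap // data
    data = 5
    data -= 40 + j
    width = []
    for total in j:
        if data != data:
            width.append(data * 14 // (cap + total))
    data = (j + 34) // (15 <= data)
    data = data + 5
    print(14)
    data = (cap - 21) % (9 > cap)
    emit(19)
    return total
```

Transformed code:
def solve(total, data):
    cap = cap + data % 38
    handle(cap)
    cap = cap + cap // data
    data = 5
    data = data - (40 + j)
    width = [data * 14 // (cap + total) for total in j if data != data]
    data = (j + 34) // (15 <= data)
    data = data + 5
    print(14)
    data = (cap - 21) % (9 > cap)
    emit(19)
    return total

7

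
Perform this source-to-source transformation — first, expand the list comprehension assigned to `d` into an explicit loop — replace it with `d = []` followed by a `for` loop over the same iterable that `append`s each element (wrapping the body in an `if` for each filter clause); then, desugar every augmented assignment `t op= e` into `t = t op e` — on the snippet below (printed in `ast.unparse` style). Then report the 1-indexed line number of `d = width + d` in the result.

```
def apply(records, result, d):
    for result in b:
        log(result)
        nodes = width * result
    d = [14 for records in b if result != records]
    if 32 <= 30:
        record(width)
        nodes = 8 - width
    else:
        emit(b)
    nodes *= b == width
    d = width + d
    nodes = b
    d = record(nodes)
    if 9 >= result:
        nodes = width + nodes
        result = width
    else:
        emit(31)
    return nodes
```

Transformed code:
def apply(records, result, d):
    for result in b:
        log(result)
        nodes = width * result
    d = []
    for records in b:
        if result != records:
            d.append(14)
    if 32 <= 30:
        record(width)
        nodes = 8 - width
    else:
        emit(b)
    nodes = nodes * (b == width)
    d = width + d
    nodes = b
    d = record(nodes)
    if 9 >= result:
        nodes = width + nodes
        result = width
    else:
        emit(31)
    return nodes

15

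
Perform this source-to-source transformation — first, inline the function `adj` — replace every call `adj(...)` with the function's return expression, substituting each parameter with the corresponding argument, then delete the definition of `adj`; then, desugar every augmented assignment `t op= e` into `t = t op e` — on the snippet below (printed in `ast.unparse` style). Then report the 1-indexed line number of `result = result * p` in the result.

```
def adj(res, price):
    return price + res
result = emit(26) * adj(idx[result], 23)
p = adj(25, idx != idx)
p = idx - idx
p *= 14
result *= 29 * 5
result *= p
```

Transformed code:
result = emit(26) * (23 + idx[result])
p = (idx != idx) + 25
p = idx - idx
p = p * 14
result = result * (29 * 5)
result = result * p

6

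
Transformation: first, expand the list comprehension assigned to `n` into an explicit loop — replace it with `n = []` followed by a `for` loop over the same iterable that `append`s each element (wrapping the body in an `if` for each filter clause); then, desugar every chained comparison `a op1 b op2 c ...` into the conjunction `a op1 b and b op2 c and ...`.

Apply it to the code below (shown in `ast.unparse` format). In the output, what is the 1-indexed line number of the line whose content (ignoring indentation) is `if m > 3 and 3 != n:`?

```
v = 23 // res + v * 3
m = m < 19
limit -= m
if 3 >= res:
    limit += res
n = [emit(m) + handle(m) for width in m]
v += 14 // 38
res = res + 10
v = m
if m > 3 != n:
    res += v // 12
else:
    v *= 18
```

Transformed code:
v = 23 // res + v * 3
m = m < 19
limit -= m
if 3 >= res:
    limit += res
n = []
for width in m:
    n.append(emit(m) + handle(m))
v += 14 // 38
res = res + 10
v = m
if m > 3 and 3 != n:
    res += v // 12
else:
    v *= 18

12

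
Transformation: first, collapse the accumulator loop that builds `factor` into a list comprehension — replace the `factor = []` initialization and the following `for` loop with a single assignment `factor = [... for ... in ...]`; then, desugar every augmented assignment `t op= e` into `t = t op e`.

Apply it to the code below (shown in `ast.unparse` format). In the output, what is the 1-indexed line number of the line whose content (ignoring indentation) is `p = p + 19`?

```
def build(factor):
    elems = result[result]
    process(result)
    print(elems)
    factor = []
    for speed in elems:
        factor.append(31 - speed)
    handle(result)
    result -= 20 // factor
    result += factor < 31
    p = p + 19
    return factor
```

Transformed code:
def build(factor):
    elems = result[result]
    process(result)
    print(elems)
    factor = [31 - speed for speed in elems]
    handle(result)
    result = result - 20 // factor
    result = result + (factor < 31)
    p = p + 19
    return factor

9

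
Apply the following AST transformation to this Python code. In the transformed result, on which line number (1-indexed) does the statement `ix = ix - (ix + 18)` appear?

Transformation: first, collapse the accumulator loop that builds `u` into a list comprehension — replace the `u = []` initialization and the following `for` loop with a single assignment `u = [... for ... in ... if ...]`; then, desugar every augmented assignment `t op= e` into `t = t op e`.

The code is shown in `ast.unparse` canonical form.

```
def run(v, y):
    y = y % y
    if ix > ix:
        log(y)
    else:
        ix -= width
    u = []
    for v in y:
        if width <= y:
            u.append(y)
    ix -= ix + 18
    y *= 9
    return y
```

Transformed code:
def run(v, y):
    y = y % y
    if ix > ix:
        log(y)
    else:
        ix = ix - width
    u = [y for v in y if width <= y]
    ix = ix - (ix + 18)
    y = y * 9
    return y

8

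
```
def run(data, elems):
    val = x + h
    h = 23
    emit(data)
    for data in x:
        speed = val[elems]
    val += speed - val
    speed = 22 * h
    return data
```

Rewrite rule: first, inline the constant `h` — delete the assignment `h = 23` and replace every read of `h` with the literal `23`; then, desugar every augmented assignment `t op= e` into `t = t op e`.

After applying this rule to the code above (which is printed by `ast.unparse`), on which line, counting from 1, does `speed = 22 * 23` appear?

7

Transformed code:
def run(data, elems):
    val = x + 23
    emit(data)
    for data in x:
        speed = val[elems]
    val = val + (speed - val)
    speed = 22 * 23
    return data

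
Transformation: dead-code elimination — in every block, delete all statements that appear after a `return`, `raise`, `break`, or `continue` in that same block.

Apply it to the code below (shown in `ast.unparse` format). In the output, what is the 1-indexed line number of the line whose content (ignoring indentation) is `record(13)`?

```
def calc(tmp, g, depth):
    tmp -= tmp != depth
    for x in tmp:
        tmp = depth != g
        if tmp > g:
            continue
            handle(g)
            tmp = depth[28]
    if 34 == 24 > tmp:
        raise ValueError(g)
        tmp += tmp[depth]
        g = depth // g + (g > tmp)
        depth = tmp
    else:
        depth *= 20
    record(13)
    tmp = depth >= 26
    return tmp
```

11

Transformed code:
def calc(tmp, g, depth):
    tmp -= tmp != depth
    for x in tmp:
        tmp = depth != g
        if tmp > g:
            continue
    if 34 == 24 > tmp:
        raise ValueError(g)
    else:
        depth *= 20
    record(13)
    tmp = depth >= 26
    return tmp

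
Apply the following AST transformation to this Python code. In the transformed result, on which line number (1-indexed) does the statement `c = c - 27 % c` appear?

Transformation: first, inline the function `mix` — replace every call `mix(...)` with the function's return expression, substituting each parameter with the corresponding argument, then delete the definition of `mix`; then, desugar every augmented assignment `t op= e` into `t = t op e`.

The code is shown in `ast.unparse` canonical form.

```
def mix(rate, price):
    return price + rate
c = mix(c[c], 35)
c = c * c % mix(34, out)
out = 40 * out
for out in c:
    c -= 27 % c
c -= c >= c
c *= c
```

Transformed code:
c = 35 + c[c]
c = c * c % (out + 34)
out = 40 * out
for out in c:
    c = c - 27 % c
c = c - (c >= c)
c = c * c

5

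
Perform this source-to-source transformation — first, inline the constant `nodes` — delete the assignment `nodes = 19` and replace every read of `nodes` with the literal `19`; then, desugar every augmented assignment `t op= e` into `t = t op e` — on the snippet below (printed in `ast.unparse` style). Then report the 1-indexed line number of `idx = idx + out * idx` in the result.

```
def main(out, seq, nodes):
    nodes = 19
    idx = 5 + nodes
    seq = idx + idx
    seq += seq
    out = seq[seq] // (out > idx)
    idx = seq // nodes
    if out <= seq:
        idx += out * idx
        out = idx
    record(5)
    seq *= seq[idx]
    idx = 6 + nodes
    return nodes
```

8

Transformed code:
def main(out, seq, nodes):
    idx = 5 + 19
    seq = idx + idx
    seq = seq + seq
    out = seq[seq] // (out > idx)
    idx = seq // 19
    if out <= seq:
        idx = idx + out * idx
        out = idx
    record(5)
    seq = seq * seq[idx]
    idx = 6 + 19
    return 19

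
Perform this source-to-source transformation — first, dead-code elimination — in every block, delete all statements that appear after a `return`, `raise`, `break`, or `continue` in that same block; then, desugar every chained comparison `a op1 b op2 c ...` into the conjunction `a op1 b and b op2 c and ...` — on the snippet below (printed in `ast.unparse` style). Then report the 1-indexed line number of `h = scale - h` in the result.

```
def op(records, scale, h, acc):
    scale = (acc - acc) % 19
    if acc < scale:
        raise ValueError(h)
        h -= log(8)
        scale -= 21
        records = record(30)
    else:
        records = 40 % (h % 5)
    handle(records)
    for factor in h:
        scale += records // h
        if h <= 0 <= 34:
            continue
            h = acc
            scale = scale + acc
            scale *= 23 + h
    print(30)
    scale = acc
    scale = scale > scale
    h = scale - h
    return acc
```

Transformed code:
def op(records, scale, h, acc):
    scale = (acc - acc) % 19
    if acc < scale:
        raise ValueError(h)
    else:
        records = 40 % (h % 5)
    handle(records)
    for factor in h:
        scale += records // h
        if h <= 0 and 0 <= 34:
            continue
    print(30)
    scale = acc
    scale = scale > scale
    h = scale - h
    return acc

15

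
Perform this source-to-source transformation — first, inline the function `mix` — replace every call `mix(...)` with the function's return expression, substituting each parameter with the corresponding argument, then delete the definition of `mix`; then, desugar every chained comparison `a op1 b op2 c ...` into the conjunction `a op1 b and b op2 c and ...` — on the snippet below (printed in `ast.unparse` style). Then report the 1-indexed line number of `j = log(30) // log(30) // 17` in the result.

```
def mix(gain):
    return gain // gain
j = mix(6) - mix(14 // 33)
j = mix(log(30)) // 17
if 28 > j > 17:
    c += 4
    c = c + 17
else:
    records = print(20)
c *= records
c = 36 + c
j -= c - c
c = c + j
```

2

Transformed code:
j = 6 // 6 - 14 // 33 // (14 // 33)
j = log(30) // log(30) // 17
if 28 > j and j > 17:
    c += 4
    c = c + 17
else:
    records = print(20)
c *= records
c = 36 + c
j -= c - c
c = c + j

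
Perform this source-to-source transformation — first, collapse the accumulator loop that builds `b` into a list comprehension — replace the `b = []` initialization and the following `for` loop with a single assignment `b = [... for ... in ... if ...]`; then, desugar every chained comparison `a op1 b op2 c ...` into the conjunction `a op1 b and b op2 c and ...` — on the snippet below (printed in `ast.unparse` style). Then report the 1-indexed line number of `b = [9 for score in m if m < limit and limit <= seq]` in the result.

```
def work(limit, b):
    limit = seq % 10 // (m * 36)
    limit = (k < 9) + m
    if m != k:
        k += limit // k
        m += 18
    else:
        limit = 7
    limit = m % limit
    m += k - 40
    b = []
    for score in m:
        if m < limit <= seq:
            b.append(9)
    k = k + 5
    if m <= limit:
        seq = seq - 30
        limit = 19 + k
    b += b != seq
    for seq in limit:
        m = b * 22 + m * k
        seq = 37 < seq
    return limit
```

Transformed code:
def work(limit, b):
    limit = seq % 10 // (m * 36)
    limit = (k < 9) + m
    if m != k:
        k += limit // k
        m += 18
    else:
        limit = 7
    limit = m % limit
    m += k - 40
    b = [9 for score in m if m < limit and limit <= seq]
    k = k + 5
    if m <= limit:
        seq = seq - 30
        limit = 19 + k
    b += b != seq
    for seq in limit:
        m = b * 22 + m * k
        seq = 37 < seq
    return limit

11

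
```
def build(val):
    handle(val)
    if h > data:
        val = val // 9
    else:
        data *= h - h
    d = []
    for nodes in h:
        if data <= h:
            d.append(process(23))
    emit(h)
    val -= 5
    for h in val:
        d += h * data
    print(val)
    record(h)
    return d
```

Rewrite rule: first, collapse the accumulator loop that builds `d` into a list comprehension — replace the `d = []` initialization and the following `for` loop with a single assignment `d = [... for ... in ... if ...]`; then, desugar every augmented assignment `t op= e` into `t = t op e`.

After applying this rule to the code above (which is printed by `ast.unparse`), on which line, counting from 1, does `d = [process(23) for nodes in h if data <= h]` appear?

7

Transformed code:
def build(val):
    handle(val)
    if h > data:
        val = val // 9
    else:
        data = data * (h - h)
    d = [process(23) for nodes in h if data <= h]
    emit(h)
    val = val - 5
    for h in val:
        d = d + h * data
    print(val)
    record(h)
    return d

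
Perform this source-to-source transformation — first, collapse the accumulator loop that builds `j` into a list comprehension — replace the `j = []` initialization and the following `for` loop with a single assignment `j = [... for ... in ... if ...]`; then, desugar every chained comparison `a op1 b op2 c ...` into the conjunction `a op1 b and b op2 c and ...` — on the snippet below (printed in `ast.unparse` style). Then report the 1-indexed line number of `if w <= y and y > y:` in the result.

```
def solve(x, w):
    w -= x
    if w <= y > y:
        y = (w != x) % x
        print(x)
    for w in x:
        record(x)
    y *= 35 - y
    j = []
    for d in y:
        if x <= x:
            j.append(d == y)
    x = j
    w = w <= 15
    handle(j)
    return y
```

3

Transformed code:
def solve(x, w):
    w -= x
    if w <= y and y > y:
        y = (w != x) % x
        print(x)
    for w in x:
        record(x)
    y *= 35 - y
    j = [d == y for d in y if x <= x]
    x = j
    w = w <= 15
    handle(j)
    return y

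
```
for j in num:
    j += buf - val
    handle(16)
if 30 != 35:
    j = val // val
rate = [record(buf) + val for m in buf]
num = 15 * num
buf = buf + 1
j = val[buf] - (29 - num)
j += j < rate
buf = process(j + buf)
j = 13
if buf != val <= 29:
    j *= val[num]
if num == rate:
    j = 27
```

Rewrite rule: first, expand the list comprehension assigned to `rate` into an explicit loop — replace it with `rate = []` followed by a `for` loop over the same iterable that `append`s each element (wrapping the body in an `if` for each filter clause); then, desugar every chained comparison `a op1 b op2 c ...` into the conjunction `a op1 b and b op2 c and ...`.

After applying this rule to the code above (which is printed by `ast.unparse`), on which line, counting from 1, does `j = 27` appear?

18

Transformed code:
for j in num:
    j += buf - val
    handle(16)
if 30 != 35:
    j = val // val
rate = []
for m in buf:
    rate.append(record(buf) + val)
num = 15 * num
buf = buf + 1
j = val[buf] - (29 - num)
j += j < rate
buf = process(j + buf)
j = 13
if buf != val and val <= 29:
    j *= val[num]
if num == rate:
    j = 27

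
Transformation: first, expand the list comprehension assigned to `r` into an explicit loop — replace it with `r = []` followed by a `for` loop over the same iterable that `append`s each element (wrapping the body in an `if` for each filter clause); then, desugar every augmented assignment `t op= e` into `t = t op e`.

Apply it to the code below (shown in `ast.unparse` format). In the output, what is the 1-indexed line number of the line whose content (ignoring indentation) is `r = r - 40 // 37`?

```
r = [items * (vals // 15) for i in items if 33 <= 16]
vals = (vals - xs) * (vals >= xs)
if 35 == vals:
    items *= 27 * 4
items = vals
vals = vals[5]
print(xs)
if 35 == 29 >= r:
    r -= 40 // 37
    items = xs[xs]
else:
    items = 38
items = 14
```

12

Transformed code:
r = []
for i in items:
    if 33 <= 16:
        r.append(items * (vals // 15))
vals = (vals - xs) * (vals >= xs)
if 35 == vals:
    items = items * (27 * 4)
items = vals
vals = vals[5]
print(xs)
if 35 == 29 >= r:
    r = r - 40 // 37
    items = xs[xs]
else:
    items = 38
items = 14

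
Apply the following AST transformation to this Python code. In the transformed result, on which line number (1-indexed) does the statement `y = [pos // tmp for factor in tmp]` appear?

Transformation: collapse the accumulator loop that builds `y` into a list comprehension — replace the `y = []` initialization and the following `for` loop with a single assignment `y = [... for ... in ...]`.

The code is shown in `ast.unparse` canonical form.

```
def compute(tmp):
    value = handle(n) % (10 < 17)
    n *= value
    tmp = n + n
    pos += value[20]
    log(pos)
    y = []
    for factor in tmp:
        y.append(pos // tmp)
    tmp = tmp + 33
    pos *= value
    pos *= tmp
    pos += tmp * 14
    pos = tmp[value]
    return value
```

Transformed code:
def compute(tmp):
    value = handle(n) % (10 < 17)
    n *= value
    tmp = n + n
    pos += value[20]
    log(pos)
    y = [pos // tmp for factor in tmp]
    tmp = tmp + 33
    pos *= value
    pos *= tmp
    pos += tmp * 14
    pos = tmp[value]
    return value

7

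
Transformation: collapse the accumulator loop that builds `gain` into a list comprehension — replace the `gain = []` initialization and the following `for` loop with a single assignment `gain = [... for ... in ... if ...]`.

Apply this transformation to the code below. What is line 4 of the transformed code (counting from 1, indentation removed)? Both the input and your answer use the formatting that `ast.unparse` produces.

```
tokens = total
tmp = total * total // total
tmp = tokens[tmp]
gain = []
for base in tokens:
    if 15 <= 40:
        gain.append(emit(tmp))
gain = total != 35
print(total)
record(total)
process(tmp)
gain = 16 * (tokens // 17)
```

Transformed code:
tokens = total
tmp = total * total // total
tmp = tokens[tmp]
gain = [emit(tmp) for base in tokens if 15 <= 40]
gain = total != 35
print(total)
record(total)
process(tmp)
gain = 16 * (tokens // 17)

gain = [emit(tmp) for base in tokens if 15 <= 40]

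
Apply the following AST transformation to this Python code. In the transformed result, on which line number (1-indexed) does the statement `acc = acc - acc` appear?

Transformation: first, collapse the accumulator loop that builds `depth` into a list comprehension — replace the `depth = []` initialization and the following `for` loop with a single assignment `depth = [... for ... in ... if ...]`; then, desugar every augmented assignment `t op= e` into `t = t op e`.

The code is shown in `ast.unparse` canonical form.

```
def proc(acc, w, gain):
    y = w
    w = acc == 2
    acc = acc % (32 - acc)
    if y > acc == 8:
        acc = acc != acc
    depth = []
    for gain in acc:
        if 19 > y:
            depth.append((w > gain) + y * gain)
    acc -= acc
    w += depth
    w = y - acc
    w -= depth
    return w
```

8

Transformed code:
def proc(acc, w, gain):
    y = w
    w = acc == 2
    acc = acc % (32 - acc)
    if y > acc == 8:
        acc = acc != acc
    depth = [(w > gain) + y * gain for gain in acc if 19 > y]
    acc = acc - acc
    w = w + depth
    w = y - acc
    w = w - depth
    return w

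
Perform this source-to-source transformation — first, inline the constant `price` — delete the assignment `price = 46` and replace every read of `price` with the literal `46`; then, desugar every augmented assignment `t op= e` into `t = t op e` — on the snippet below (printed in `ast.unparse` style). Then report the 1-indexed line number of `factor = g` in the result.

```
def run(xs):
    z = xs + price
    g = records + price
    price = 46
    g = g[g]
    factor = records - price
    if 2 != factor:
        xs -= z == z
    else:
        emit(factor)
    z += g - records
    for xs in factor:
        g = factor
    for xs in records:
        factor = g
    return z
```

14

Transformed code:
def run(xs):
    z = xs + 46
    g = records + 46
    g = g[g]
    factor = records - 46
    if 2 != factor:
        xs = xs - (z == z)
    else:
        emit(factor)
    z = z + (g - records)
    for xs in factor:
        g = factor
    for xs in records:
        factor = g
    return z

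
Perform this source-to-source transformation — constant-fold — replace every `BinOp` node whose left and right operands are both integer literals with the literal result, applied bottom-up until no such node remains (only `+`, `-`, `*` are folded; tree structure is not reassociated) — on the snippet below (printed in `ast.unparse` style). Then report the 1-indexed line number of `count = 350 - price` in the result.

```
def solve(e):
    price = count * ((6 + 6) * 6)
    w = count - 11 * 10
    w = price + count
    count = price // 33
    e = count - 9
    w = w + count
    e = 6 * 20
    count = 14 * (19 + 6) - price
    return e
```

9

Transformed code:
def solve(e):
    price = count * 72
    w = count - 110
    w = price + count
    count = price // 33
    e = count - 9
    w = w + count
    e = 120
    count = 350 - price
    return e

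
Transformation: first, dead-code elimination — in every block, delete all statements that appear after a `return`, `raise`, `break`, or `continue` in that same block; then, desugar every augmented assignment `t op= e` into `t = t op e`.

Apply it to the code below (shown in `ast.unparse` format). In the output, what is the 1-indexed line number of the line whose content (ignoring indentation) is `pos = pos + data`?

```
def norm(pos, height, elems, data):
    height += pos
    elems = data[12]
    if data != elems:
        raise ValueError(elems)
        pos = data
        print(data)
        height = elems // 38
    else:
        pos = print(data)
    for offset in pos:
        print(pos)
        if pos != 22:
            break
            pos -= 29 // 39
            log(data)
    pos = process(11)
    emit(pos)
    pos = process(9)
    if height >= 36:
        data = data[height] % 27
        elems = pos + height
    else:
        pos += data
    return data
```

Transformed code:
def norm(pos, height, elems, data):
    height = height + pos
    elems = data[12]
    if data != elems:
        raise ValueError(elems)
    else:
        pos = print(data)
    for offset in pos:
        print(pos)
        if pos != 22:
            break
    pos = process(11)
    emit(pos)
    pos = process(9)
    if height >= 36:
        data = data[height] % 27
        elems = pos + height
    else:
        pos = pos + data
    return data

19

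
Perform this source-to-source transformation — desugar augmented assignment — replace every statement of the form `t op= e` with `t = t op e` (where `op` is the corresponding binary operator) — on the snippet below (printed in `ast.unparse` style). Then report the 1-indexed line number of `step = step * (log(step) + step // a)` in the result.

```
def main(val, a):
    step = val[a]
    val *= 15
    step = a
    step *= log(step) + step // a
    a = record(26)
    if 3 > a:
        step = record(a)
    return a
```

Transformed code:
def main(val, a):
    step = val[a]
    val = val * 15
    step = a
    step = step * (log(step) + step // a)
    a = record(26)
    if 3 > a:
        step = record(a)
    return a

5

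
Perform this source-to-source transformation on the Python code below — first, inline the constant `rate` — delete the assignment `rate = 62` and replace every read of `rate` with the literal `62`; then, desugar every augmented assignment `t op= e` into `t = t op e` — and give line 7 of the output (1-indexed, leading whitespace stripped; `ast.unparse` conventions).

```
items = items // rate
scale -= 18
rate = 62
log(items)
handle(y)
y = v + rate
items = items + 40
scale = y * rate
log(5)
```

scale = y * 62

Transformed code:
items = items // 62
scale = scale - 18
log(items)
handle(y)
y = v + 62
items = items + 40
scale = y * 62
log(5)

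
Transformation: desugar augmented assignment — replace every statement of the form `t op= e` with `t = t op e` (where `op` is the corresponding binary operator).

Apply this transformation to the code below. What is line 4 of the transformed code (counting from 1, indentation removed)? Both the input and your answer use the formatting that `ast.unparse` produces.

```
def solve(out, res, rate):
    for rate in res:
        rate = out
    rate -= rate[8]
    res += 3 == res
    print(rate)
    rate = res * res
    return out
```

rate = rate - rate[8]

Transformed code:
def solve(out, res, rate):
    for rate in res:
        rate = out
    rate = rate - rate[8]
    res = res + (3 == res)
    print(rate)
    rate = res * res
    return out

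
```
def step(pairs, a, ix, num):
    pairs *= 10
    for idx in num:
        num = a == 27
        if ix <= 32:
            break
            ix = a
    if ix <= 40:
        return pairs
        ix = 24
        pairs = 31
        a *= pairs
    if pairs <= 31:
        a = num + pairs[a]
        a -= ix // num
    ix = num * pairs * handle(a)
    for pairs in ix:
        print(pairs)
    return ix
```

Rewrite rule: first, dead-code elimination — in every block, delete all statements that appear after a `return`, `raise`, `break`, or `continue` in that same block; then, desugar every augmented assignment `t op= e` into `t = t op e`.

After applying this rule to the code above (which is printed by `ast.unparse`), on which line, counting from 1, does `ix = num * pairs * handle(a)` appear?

Transformed code:
def step(pairs, a, ix, num):
    pairs = pairs * 10
    for idx in num:
        num = a == 27
        if ix <= 32:
            break
    if ix <= 40:
        return pairs
    if pairs <= 31:
        a = num + pairs[a]
        a = a - ix // num
    ix = num * pairs * handle(a)
    for pairs in ix:
        print(pairs)
    return ix

12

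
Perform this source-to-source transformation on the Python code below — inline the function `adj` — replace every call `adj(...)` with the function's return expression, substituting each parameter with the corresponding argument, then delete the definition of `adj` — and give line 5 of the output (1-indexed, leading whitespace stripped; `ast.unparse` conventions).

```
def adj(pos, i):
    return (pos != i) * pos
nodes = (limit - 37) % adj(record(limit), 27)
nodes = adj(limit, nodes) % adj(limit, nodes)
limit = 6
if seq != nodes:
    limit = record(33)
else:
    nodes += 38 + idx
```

limit = record(33)

Transformed code:
nodes = (limit - 37) % ((record(limit) != 27) * record(limit))
nodes = (limit != nodes) * limit % ((limit != nodes) * limit)
limit = 6
if seq != nodes:
    limit = record(33)
else:
    nodes += 38 + idx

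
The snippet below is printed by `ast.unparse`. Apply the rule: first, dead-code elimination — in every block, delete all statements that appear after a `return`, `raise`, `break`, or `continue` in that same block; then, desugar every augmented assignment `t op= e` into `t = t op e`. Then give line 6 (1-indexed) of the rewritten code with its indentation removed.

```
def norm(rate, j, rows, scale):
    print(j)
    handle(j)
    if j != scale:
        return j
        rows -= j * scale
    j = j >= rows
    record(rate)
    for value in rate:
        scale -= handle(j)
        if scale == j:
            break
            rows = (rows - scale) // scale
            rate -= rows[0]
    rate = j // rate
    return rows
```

j = j >= rows

Transformed code:
def norm(rate, j, rows, scale):
    print(j)
    handle(j)
    if j != scale:
        return j
    j = j >= rows
    record(rate)
    for value in rate:
        scale = scale - handle(j)
        if scale == j:
            break
    rate = j // rate
    return rows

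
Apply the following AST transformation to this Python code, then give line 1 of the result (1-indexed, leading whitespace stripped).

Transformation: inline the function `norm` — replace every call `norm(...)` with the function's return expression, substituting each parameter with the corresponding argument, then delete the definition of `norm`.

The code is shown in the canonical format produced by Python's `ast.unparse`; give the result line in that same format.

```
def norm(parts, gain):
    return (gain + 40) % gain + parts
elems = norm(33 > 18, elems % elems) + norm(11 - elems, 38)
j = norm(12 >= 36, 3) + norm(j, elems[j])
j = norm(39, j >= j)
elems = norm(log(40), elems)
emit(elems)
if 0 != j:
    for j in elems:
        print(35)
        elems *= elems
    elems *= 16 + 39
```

elems = (elems % elems + 40) % (elems % elems) + (33 > 18) + ((38 + 40) % 38 + (11 - elems))

Transformed code:
elems = (elems % elems + 40) % (elems % elems) + (33 > 18) + ((38 + 40) % 38 + (11 - elems))
j = (3 + 40) % 3 + (12 >= 36) + ((elems[j] + 40) % elems[j] + j)
j = ((j >= j) + 40) % (j >= j) + 39
elems = (elems + 40) % elems + log(40)
emit(elems)
if 0 != j:
    for j in elems:
        print(35)
        elems *= elems
    elems *= 16 + 39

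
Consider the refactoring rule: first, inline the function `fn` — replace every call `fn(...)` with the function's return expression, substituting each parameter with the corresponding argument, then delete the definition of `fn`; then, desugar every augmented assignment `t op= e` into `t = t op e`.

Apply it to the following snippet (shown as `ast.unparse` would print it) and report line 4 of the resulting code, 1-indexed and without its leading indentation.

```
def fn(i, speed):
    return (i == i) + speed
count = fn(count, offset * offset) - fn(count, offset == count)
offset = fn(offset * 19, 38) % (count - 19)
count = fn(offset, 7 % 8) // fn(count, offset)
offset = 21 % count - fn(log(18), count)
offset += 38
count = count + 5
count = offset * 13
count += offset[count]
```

Transformed code:
count = (count == count) + offset * offset - ((count == count) + (offset == count))
offset = ((offset * 19 == offset * 19) + 38) % (count - 19)
count = ((offset == offset) + 7 % 8) // ((count == count) + offset)
offset = 21 % count - ((log(18) == log(18)) + count)
offset = offset + 38
count = count + 5
count = offset * 13
count = count + offset[count]

offset = 21 % count - ((log(18) == log(18)) + count)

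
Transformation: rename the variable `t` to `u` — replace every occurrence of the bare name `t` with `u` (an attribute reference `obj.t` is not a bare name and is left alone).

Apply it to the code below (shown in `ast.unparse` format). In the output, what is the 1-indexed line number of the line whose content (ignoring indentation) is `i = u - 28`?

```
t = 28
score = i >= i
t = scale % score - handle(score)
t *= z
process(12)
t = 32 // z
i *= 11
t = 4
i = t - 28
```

Transformed code:
u = 28
score = i >= i
u = scale % score - handle(score)
u *= z
process(12)
u = 32 // z
i *= 11
u = 4
i = u - 28

9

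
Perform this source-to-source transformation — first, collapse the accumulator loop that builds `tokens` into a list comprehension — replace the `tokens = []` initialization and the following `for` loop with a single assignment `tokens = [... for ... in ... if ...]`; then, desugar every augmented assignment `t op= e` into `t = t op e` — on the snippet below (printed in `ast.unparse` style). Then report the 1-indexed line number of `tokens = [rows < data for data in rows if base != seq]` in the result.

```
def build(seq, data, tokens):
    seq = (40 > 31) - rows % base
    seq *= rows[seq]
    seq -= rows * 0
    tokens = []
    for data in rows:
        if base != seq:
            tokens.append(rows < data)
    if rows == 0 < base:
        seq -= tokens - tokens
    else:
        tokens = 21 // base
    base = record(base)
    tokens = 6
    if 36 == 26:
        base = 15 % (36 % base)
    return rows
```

5

Transformed code:
def build(seq, data, tokens):
    seq = (40 > 31) - rows % base
    seq = seq * rows[seq]
    seq = seq - rows * 0
    tokens = [rows < data for data in rows if base != seq]
    if rows == 0 < base:
        seq = seq - (tokens - tokens)
    else:
        tokens = 21 // base
    base = record(base)
    tokens = 6
    if 36 == 26:
        base = 15 % (36 % base)
    return rows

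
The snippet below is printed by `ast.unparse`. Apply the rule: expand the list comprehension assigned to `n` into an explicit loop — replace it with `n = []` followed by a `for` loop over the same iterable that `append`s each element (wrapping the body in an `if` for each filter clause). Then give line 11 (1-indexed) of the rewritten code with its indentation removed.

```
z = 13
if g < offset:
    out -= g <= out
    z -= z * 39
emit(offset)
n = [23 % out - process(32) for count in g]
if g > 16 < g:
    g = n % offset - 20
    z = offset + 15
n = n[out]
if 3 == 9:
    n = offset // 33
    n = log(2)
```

Transformed code:
z = 13
if g < offset:
    out -= g <= out
    z -= z * 39
emit(offset)
n = []
for count in g:
    n.append(23 % out - process(32))
if g > 16 < g:
    g = n % offset - 20
    z = offset + 15
n = n[out]
if 3 == 9:
    n = offset // 33
    n = log(2)

z = offset + 15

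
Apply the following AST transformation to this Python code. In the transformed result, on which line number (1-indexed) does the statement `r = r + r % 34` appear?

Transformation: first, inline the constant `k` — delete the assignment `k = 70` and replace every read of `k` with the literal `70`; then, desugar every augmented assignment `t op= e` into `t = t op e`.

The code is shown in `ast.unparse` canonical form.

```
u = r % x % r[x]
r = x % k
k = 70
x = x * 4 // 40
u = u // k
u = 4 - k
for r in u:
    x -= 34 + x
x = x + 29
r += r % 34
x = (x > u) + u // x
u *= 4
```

Transformed code:
u = r % x % r[x]
r = x % 70
x = x * 4 // 40
u = u // 70
u = 4 - 70
for r in u:
    x = x - (34 + x)
x = x + 29
r = r + r % 34
x = (x > u) + u // x
u = u * 4

9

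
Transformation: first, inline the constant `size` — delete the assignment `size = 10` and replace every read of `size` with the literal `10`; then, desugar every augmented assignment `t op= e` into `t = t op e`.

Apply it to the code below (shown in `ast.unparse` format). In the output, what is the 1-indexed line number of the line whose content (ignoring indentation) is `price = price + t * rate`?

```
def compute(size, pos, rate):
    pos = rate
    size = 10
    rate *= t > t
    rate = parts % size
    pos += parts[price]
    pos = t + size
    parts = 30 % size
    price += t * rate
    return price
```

Transformed code:
def compute(size, pos, rate):
    pos = rate
    rate = rate * (t > t)
    rate = parts % 10
    pos = pos + parts[price]
    pos = t + 10
    parts = 30 % 10
    price = price + t * rate
    return price

8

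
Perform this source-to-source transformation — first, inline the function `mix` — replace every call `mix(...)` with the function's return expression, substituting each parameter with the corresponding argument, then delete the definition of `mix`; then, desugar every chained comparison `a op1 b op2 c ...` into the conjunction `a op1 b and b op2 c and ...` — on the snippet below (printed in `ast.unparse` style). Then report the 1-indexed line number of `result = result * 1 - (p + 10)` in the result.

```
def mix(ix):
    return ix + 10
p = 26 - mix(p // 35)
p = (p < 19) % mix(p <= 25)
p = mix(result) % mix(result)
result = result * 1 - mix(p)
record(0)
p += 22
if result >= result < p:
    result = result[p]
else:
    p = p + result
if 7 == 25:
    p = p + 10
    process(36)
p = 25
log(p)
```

Transformed code:
p = 26 - (p // 35 + 10)
p = (p < 19) % ((p <= 25) + 10)
p = (result + 10) % (result + 10)
result = result * 1 - (p + 10)
record(0)
p += 22
if result >= result and result < p:
    result = result[p]
else:
    p = p + result
if 7 == 25:
    p = p + 10
    process(36)
p = 25
log(p)

4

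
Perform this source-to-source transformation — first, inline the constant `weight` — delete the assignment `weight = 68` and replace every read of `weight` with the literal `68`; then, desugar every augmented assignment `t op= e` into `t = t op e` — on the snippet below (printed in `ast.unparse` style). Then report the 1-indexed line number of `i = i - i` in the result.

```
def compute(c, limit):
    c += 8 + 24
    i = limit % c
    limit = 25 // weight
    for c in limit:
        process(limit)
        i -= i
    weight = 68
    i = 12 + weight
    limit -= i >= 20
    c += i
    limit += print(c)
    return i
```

7

Transformed code:
def compute(c, limit):
    c = c + (8 + 24)
    i = limit % c
    limit = 25 // 68
    for c in limit:
        process(limit)
        i = i - i
    i = 12 + 68
    limit = limit - (i >= 20)
    c = c + i
    limit = limit + print(c)
    return i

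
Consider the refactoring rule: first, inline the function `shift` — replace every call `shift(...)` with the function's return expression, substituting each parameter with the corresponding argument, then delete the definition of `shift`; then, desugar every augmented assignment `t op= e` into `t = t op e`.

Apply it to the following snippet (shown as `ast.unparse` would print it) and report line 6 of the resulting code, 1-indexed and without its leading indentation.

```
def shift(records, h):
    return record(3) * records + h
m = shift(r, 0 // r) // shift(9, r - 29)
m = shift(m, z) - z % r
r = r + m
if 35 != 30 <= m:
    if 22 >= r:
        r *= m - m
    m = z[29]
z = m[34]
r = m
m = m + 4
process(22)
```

r = r * (m - m)

Transformed code:
m = (record(3) * r + 0 // r) // (record(3) * 9 + (r - 29))
m = record(3) * m + z - z % r
r = r + m
if 35 != 30 <= m:
    if 22 >= r:
        r = r * (m - m)
    m = z[29]
z = m[34]
r = m
m = m + 4
process(22)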